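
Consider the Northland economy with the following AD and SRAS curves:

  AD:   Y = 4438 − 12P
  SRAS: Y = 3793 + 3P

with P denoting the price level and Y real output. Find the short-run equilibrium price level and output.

P = 43, Y = 3922

Set AD = SRAS: 4438 − 12P = 3793 + 3P, so 645 = 15P and P = 43.
Then Y = 4438 − 12·43 = 3922.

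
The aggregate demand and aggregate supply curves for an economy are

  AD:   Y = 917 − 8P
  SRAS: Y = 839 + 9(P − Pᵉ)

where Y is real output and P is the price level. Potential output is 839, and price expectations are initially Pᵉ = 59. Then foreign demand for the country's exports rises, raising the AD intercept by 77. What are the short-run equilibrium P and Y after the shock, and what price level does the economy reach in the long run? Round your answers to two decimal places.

AD shifts right: new AD is Y = 994 − 8P. With Pᵉ = 59, SRAS is Y = 308 + 9P.
Short run: 994 − 8P = 308 + 9P gives 686 = 17P, so P = 40.35 and Y = 994 − 8P = 671.18.
Y = 671.18 is below potential 839; expectations adjust and SRAS shifts right until Y = 839.
Long run: on the new AD curve, 839 = 994 − 8P gives P = 19.38.

Short run: P = 40.35, Y = 671.18. Long run: P = 19.38.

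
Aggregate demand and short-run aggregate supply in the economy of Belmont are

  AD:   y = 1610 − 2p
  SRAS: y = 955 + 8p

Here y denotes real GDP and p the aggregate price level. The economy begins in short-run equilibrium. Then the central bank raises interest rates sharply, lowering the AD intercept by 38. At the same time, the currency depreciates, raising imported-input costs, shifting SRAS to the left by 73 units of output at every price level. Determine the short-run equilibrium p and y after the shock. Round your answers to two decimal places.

After both shocks: AD is y = 1572 − 2p and SRAS is y = 882 + 8p.
Setting them equal: 690 = 10p, so p = 69.00.
Substituting into AD, y = 1434.00.

p = 69.00, y = 1434.00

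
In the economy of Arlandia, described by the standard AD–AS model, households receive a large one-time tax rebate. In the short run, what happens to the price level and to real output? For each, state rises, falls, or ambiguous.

This is a positive demand shock: AD shifts right.
Moving along the upward-sloping SRAS curve, P rises and Y rises.

Price level: rises; output: rises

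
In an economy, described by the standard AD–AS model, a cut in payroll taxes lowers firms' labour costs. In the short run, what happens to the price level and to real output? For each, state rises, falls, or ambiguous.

This is a favourable supply shock: SRAS shifts right.
Moving along the downward-sloping AD curve, P falls and Y rises.

Price level: falls; output: rises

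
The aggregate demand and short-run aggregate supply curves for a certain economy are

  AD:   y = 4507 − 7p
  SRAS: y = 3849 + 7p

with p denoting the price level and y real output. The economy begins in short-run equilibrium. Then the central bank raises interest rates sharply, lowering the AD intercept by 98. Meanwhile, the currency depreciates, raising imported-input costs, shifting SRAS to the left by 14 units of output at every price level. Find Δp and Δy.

Δp = -6, Δy = -56

After both shocks: AD is y = 4409 − 7p and SRAS is y = 3835 + 7p.
Setting them equal: 574 = 14p, so p = 41.
y = 4409 − 7·41 = 4122.
Initially p = 47, y = 4178, so Δp = -6 and Δy = -56.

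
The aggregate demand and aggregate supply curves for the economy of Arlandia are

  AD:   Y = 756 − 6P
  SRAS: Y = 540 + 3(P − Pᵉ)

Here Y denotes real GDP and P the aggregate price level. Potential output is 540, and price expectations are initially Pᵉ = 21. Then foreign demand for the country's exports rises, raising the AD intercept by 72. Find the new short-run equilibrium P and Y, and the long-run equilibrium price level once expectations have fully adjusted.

AD shifts right: new AD is Y = 828 − 6P. With Pᵉ = 21, SRAS is Y = 477 + 3P.
Short run: 828 − 6P = 477 + 3P gives 351 = 9P, so P = 39 and Y = 828 − 6·39 = 594.
Y = 594 is above potential 540; expectations adjust and SRAS shifts left until Y = 540.
Long run: on the new AD curve, 540 = 828 − 6P gives P = 48.

Short run: P = 39, Y = 594. Long run: P = 48.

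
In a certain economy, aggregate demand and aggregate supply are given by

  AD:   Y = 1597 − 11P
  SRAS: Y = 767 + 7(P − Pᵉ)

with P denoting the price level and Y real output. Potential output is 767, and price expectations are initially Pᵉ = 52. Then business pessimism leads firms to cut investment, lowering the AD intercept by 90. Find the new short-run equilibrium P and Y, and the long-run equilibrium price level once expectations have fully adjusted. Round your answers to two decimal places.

Short run: P = 61.33, Y = 832.33. Long run: P = 67.27.

AD shifts left: new AD is Y = 1507 − 11P. With Pᵉ = 52, SRAS is Y = 403 + 7P.
Short run: 1507 − 11P = 403 + 7P gives 1104 = 18P, so P = 61.33 and Y = 1507 − 11P = 832.33.
Y = 832.33 is above potential 767; expectations adjust and SRAS shifts left until Y = 767.
Long run: on the new AD curve, 767 = 1507 − 11P gives P = 67.27.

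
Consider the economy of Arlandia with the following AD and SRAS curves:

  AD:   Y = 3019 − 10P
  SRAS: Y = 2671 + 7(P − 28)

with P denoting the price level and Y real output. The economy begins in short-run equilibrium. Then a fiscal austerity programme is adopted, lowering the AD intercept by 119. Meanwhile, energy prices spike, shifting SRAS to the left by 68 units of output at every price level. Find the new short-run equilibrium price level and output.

P = 29, Y = 2610

After both shocks: AD is Y = 2900 − 10P and SRAS is Y = 2407 + 7P.
Setting them equal: 493 = 17P, so P = 29.
Y = 2900 − 10·29 = 2610.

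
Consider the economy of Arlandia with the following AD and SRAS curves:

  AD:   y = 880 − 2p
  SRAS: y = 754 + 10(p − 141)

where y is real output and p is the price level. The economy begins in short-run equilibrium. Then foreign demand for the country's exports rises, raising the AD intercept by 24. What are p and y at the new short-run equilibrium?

p = 130, y = 644

This is a positive demand shock: AD shifts right.
New AD: y = 904 − 2p.
SRAS can be written y = 10p − 656.
Set AD = SRAS: 904 − 2p = 10p − 656, so 1560 = 12p and p = 130.
y = 904 − 2·130 = 644.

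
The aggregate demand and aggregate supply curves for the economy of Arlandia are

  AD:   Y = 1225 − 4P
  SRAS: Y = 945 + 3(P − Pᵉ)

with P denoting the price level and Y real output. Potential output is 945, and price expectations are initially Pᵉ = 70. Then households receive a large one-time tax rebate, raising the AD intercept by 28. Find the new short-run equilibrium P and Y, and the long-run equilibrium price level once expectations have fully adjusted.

Short run: P = 74, Y = 957. Long run: P = 77.

AD shifts right: new AD is Y = 1253 − 4P. With Pᵉ = 70, SRAS is Y = 735 + 3P.
Short run: 1253 − 4P = 735 + 3P gives 518 = 7P, so P = 74 and Y = 1253 − 4·74 = 957.
Y = 957 is above potential 945; expectations adjust and SRAS shifts left until Y = 945.
Long run: on the new AD curve, 945 = 1253 − 4P gives P = 77.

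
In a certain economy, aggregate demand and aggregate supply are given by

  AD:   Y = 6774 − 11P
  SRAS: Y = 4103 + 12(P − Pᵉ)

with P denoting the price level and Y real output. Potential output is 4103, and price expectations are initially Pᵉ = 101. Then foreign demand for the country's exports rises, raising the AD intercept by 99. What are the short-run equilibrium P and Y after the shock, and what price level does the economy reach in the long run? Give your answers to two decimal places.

AD shifts right: new AD is Y = 6873 − 11P. With Pᵉ = 101, SRAS is Y = 2891 + 12P.
Short run: 6873 − 11P = 2891 + 12P gives 3982 = 23P, so P = 173.13 and Y = 6873 − 11P = 4968.57.
Y = 4968.57 is above potential 4103; expectations adjust and SRAS shifts left until Y = 4103.
Long run: on the new AD curve, 4103 = 6873 − 11P gives P = 251.82.

Short run: P = 173.13, Y = 4968.57. Long run: P = 251.82.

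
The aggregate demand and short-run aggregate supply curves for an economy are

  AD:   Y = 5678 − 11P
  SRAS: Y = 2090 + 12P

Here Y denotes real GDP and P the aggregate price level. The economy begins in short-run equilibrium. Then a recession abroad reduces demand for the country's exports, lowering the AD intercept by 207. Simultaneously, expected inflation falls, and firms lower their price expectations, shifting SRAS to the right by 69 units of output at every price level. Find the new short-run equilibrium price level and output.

After both shocks: AD is Y = 5471 − 11P and SRAS is Y = 2159 + 12P.
Setting them equal: 3312 = 23P, so P = 144.
Y = 5471 − 11·144 = 3887.

P = 144, Y = 3887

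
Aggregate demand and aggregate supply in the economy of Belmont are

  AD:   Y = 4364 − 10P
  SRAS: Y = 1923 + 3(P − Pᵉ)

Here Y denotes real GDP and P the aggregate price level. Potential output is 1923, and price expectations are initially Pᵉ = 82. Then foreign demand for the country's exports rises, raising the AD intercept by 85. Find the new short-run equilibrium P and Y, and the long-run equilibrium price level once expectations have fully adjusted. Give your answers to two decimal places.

AD shifts right: new AD is Y = 4449 − 10P. With Pᵉ = 82, SRAS is Y = 1677 + 3P.
Short run: 4449 − 10P = 1677 + 3P gives 2772 = 13P, so P = 213.23 and Y = 4449 − 10P = 2316.69.
Y = 2316.69 is above potential 1923; expectations adjust and SRAS shifts left until Y = 1923.
Long run: on the new AD curve, 1923 = 4449 − 10P gives P = 252.60.

Short run: P = 213.23, Y = 2316.69. Long run: P = 252.60.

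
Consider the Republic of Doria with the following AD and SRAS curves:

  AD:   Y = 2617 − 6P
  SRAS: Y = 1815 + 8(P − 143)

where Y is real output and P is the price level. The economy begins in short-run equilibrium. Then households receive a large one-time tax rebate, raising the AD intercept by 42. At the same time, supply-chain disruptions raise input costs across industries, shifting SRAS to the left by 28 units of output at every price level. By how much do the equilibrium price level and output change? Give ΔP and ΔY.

ΔP = +5, ΔY = +12

After both shocks: AD is Y = 2659 − 6P and SRAS is Y = 643 + 8P.
Setting them equal: 2016 = 14P, so P = 144.
Y = 2659 − 6·144 = 1795.
Initially P = 139, Y = 1783, so ΔP = +5 and ΔY = +12.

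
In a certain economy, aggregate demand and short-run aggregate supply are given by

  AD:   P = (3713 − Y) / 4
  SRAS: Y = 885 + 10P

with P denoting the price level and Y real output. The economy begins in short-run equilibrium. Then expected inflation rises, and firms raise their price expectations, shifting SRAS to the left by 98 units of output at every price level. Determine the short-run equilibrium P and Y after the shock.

This is a negative supply shock: SRAS shifts left.
New SRAS: Y = 787 + 10P.
Set AD = SRAS: 3713 − 4P = 787 + 10P, so 2926 = 14P and P = 209.
Y = 3713 − 4·209 = 2877.

P = 209, Y = 2877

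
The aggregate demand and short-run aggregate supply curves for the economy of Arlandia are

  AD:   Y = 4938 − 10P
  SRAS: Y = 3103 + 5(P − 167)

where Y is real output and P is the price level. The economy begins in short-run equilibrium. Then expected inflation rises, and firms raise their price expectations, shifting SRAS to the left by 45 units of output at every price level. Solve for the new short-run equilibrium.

P = 181, Y = 3128

This is a negative supply shock: SRAS shifts left.
New SRAS: Y = 2223 + 5P.
Set AD = SRAS: 4938 − 10P = 2223 + 5P, so 2715 = 15P and P = 181.
Y = 4938 − 10·181 = 3128.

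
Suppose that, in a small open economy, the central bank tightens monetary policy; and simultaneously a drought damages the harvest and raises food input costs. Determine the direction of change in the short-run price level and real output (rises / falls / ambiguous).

The first event is a negative demand shock: AD shifts left, which by itself pushes P down and Y down.
The second is an adverse supply shock: SRAS shifts left, which by itself pushes P up and Y down.
The two shocks push P in opposite directions, so the effect on P is ambiguous. Both shocks push Y down, so Y falls.

Price level: ambiguous; output: falls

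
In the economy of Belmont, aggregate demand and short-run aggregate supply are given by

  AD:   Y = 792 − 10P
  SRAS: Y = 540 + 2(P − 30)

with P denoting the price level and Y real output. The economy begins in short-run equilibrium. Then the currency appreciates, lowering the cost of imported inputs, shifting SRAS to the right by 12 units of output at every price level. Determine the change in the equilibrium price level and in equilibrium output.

ΔP = -1, ΔY = +10

This is a positive supply shock: SRAS shifts right.
New SRAS: Y = 492 + 2P.
Set AD = SRAS: 792 − 10P = 492 + 2P, so 300 = 12P and P = 25.
Y = 792 − 10·25 = 542.
Initially P = 26, Y = 532, so ΔP = -1 and ΔY = +10.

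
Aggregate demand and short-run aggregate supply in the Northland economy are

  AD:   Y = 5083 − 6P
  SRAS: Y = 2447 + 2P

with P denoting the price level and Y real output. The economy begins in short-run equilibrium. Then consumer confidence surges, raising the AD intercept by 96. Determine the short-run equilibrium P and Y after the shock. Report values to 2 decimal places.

P = 341.50, Y = 3130.00

This is a positive demand shock: AD shifts right.
New AD: Y = 5179 − 6P.
Set AD = SRAS: 5179 − 6P = 2447 + 2P, so 2732 = 8P and P = 341.50.
Substituting into AD, Y = 3130.00.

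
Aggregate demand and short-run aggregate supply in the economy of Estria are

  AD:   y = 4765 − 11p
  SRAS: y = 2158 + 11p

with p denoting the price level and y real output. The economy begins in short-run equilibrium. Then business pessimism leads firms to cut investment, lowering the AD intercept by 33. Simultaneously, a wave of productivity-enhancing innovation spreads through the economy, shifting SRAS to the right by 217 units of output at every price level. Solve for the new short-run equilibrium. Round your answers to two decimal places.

After both shocks: AD is y = 4732 − 11p and SRAS is y = 2375 + 11p.
Setting them equal: 2357 = 22p, so p = 107.14.
Substituting into AD, y = 3553.50.

p = 107.14, y = 3553.50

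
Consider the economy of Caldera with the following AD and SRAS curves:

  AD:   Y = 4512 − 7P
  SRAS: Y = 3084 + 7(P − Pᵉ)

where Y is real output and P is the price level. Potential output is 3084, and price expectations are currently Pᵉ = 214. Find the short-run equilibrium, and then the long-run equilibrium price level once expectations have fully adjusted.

Short run: with Pᵉ = 214, SRAS is Y = 1586 + 7P. Setting AD = SRAS gives 2926 = 14P, so P = 209 and Y = 4512 − 7·209 = 3049.
Output 3049 is below potential 3084, so over time expected prices fall and SRAS shifts right until Y returns to 3084.
Long run: Y = 3084 on the AD curve gives 3084 = 4512 − 7P, so P = 204.

Short run: P = 209, Y = 3049. Long run: P = 204.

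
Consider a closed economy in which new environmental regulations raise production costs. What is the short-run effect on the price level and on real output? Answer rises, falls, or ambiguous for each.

Price level: rises; output: falls

This is an adverse supply shock: SRAS shifts left.
Moving along the downward-sloping AD curve, P rises and Y falls.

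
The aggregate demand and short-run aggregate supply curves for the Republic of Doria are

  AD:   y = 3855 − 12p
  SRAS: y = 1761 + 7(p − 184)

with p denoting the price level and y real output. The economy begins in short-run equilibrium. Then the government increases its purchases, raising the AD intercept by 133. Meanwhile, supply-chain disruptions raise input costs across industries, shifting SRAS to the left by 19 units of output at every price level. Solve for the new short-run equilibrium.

After both shocks: AD is y = 3988 − 12p and SRAS is y = 454 + 7p.
Setting them equal: 3534 = 19p, so p = 186.
y = 3988 − 12·186 = 1756.

p = 186, y = 1756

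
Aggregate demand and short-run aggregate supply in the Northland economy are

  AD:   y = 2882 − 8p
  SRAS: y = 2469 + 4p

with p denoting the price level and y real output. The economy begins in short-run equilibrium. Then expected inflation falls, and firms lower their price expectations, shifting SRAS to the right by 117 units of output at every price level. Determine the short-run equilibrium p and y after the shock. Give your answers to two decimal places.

p = 24.67, y = 2684.67

This is a positive supply shock: SRAS shifts right.
New SRAS: y = 2586 + 4p.
Set AD = SRAS: 2882 − 8p = 2586 + 4p, so 296 = 12p and p = 24.67.
Substituting into AD, y = 2684.67.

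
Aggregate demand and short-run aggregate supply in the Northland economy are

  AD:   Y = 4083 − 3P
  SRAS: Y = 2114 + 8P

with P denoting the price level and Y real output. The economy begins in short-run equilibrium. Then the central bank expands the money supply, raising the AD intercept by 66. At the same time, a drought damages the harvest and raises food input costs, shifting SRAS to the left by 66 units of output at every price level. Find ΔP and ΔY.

After both shocks: AD is Y = 4149 − 3P and SRAS is Y = 2048 + 8P.
Setting them equal: 2101 = 11P, so P = 191.
Y = 4149 − 3·191 = 3576.
Initially P = 179, Y = 3546, so ΔP = +12 and ΔY = +30.

ΔP = +12, ΔY = +30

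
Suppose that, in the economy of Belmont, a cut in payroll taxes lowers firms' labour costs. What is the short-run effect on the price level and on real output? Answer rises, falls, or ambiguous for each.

Price level: falls; output: rises

This is a favourable supply shock: SRAS shifts right.
Moving along the downward-sloping AD curve, P falls and Y rises.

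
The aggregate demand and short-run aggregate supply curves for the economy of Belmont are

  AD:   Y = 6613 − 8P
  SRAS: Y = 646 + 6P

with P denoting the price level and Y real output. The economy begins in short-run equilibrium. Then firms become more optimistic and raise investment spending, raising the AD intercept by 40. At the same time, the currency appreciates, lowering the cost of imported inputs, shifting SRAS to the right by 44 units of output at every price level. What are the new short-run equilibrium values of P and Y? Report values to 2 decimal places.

P = 425.93, Y = 3245.57

After both shocks: AD is Y = 6653 − 8P and SRAS is Y = 690 + 6P.
Setting them equal: 5963 = 14P, so P = 425.93.
Substituting into AD, Y = 3245.57.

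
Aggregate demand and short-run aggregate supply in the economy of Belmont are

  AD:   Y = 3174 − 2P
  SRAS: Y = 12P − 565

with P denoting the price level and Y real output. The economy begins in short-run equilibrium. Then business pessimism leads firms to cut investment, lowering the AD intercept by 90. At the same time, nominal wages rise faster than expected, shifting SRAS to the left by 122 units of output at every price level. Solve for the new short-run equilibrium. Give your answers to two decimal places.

P = 269.36, Y = 2545.29

After both shocks: AD is Y = 3084 − 2P and SRAS is Y = 12P − 687.
Setting them equal: 3771 = 14P, so P = 269.36.
Substituting into AD, Y = 2545.29.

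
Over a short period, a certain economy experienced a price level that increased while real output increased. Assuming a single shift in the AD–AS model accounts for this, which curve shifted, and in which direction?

AD shifted right

P rose and Y rose. An AD shift moves P and Y in the same direction; an SRAS shift moves them in opposite directions.
Here P and Y moved in the same direction, so the AD curve shifted.
Since Y rose, AD shifted right.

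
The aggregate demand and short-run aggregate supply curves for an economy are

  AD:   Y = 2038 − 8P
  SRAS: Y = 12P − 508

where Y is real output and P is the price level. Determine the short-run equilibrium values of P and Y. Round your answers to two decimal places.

Set AD = SRAS: 2038 − 8P = 12P − 508, so 2546 = 20P and P = 127.30.
Substituting into AD, Y = 2038 − 8P = 1019.60.

P = 127.30, Y = 1019.60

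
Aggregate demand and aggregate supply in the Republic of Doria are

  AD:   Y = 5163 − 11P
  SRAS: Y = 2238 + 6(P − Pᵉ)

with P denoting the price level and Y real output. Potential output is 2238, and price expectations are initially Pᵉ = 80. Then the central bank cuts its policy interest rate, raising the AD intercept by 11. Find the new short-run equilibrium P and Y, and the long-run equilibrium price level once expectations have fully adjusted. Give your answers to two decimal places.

AD shifts right: new AD is Y = 5174 − 11P. With Pᵉ = 80, SRAS is Y = 1758 + 6P.
Short run: 5174 − 11P = 1758 + 6P gives 3416 = 17P, so P = 200.94 and Y = 5174 − 11P = 2963.65.
Y = 2963.65 is above potential 2238; expectations adjust and SRAS shifts left until Y = 2238.
Long run: on the new AD curve, 2238 = 5174 − 11P gives P = 266.91.

Short run: P = 200.94, Y = 2963.65. Long run: P = 266.91.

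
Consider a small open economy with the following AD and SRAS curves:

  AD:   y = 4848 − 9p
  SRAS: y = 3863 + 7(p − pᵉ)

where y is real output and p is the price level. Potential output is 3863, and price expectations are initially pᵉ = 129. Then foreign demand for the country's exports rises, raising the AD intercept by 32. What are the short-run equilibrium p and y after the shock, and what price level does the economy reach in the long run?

AD shifts right: new AD is y = 4880 − 9p. With pᵉ = 129, SRAS is y = 2960 + 7p.
Short run: 4880 − 9p = 2960 + 7p gives 1920 = 16p, so p = 120 and y = 4880 − 9·120 = 3800.
y = 3800 is below potential 3863; expectations adjust and SRAS shifts right until y = 3863.
Long run: on the new AD curve, 3863 = 4880 − 9p gives p = 113.

Short run: p = 120, y = 3800. Long run: p = 113.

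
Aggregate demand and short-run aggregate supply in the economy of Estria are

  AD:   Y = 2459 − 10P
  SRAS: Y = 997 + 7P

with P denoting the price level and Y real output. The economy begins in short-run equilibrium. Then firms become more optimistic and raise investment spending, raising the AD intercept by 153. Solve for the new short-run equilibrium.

This is a positive demand shock: AD shifts right.
New AD: Y = 2612 − 10P.
Set AD = SRAS: 2612 − 10P = 997 + 7P, so 1615 = 17P and P = 95.
Y = 2612 − 10·95 = 1662.

P = 95, Y = 1662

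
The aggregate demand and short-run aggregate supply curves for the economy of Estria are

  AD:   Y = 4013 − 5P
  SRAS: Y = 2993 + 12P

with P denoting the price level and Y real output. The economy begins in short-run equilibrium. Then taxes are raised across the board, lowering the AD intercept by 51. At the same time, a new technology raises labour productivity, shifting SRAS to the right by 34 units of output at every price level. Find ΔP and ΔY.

ΔP = -5, ΔY = -26

After both shocks: AD is Y = 3962 − 5P and SRAS is Y = 3027 + 12P.
Setting them equal: 935 = 17P, so P = 55.
Y = 3962 − 5·55 = 3687.
Initially P = 60, Y = 3713, so ΔP = -5 and ΔY = -26.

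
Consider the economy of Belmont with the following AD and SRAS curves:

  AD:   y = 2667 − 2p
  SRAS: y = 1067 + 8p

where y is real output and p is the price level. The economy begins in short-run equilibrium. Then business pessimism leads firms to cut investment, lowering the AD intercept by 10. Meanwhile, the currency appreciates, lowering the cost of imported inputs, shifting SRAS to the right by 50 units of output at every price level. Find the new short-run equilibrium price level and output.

After both shocks: AD is y = 2657 − 2p and SRAS is y = 1117 + 8p.
Setting them equal: 1540 = 10p, so p = 154.
y = 2657 − 2·154 = 2349.

p = 154, y = 2349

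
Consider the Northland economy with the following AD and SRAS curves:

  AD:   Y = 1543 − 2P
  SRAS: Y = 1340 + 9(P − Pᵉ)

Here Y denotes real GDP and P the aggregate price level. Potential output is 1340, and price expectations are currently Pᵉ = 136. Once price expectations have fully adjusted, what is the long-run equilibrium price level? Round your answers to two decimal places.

Long-run P = 101.50

Short run: with Pᵉ = 136, SRAS is Y = 116 + 9P. Setting AD = SRAS gives 1427 = 11P, so P = 129.73 and Y = 1543 − 2P = 1283.55.
Output 1283.55 is below potential 1340, so over time expected prices fall and SRAS shifts right until Y returns to 1340.
Long run: Y = 1340 on the AD curve gives 1340 = 1543 − 2P, so P = 101.50.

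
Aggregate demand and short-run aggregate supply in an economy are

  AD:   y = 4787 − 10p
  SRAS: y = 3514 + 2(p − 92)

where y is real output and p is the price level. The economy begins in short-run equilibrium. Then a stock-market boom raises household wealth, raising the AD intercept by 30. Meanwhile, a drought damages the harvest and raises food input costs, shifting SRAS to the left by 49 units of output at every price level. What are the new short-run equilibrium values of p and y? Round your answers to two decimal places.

After both shocks: AD is y = 4817 − 10p and SRAS is y = 3281 + 2p.
Setting them equal: 1536 = 12p, so p = 128.00.
Substituting into AD, y = 3537.00.

p = 128.00, y = 3537.00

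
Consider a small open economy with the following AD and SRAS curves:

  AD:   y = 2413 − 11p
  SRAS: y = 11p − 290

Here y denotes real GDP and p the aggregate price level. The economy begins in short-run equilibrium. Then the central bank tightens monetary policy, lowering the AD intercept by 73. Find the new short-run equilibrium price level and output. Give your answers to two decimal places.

p = 119.55, y = 1025.00

This is a negative demand shock: AD shifts left.
New AD: y = 2340 − 11p.
Set AD = SRAS: 2340 − 11p = 11p − 290, so 2630 = 22p and p = 119.55.
Substituting into AD, y = 1025.00.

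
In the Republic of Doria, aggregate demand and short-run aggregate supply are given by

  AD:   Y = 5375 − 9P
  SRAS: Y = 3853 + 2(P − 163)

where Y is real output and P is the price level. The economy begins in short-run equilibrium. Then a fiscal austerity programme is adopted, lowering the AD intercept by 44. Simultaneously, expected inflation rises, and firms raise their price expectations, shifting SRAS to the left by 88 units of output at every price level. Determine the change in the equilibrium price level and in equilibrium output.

After both shocks: AD is Y = 5331 − 9P and SRAS is Y = 3439 + 2P.
Setting them equal: 1892 = 11P, so P = 172.
Y = 5331 − 9·172 = 3783.
Initially P = 168, Y = 3863, so ΔP = +4 and ΔY = -80.

ΔP = +4, ΔY = -80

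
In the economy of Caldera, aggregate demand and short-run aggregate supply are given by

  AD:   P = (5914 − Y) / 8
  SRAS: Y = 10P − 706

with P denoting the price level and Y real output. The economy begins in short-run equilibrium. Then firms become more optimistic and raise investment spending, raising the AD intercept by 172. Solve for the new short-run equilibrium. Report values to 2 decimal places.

This is a positive demand shock: AD shifts right.
New AD: Y = 6086 − 8P.
Set AD = SRAS: 6086 − 8P = 10P − 706, so 6792 = 18P and P = 377.33.
Substituting into AD, Y = 3067.33.

P = 377.33, Y = 3067.33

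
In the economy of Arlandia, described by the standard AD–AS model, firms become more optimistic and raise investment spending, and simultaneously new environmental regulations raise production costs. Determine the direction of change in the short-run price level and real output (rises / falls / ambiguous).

Price level: rises; output: ambiguous

The first event is a positive demand shock: AD shifts right, which by itself pushes P up and Y up.
The second is an adverse supply shock: SRAS shifts left, which by itself pushes P up and Y down.
Both shocks push P up, so P rises. The two shocks push Y in opposite directions, so the effect on Y is ambiguous.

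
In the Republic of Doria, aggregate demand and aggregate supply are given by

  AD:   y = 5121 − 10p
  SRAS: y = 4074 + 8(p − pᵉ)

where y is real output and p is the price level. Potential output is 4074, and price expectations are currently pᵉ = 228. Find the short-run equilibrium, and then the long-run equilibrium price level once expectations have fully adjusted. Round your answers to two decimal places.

Short run: with pᵉ = 228, SRAS is y = 2250 + 8p. Setting AD = SRAS gives 2871 = 18p, so p = 159.50 and y = 5121 − 10p = 3526.00.
Output 3526.00 is below potential 4074, so over time expected prices fall and SRAS shifts right until y returns to 4074.
Long run: y = 4074 on the AD curve gives 4074 = 5121 − 10p, so p = 104.70.

Short run: p = 159.50, y = 3526.00. Long run: p = 104.70.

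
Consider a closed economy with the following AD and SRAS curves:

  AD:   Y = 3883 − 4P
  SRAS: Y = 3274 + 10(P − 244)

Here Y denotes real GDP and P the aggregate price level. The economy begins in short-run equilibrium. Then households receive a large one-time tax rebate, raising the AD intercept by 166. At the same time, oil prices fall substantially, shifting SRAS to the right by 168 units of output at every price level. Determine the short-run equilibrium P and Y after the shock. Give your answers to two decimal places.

After both shocks: AD is Y = 4049 − 4P and SRAS is Y = 1002 + 10P.
Setting them equal: 3047 = 14P, so P = 217.64.
Substituting into AD, Y = 3178.43.

P = 217.64, Y = 3178.43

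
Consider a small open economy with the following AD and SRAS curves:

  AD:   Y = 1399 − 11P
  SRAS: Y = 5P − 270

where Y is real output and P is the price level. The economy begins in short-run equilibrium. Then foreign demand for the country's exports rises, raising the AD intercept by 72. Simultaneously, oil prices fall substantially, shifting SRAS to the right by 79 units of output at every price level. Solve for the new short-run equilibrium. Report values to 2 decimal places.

After both shocks: AD is Y = 1471 − 11P and SRAS is Y = 5P − 191.
Setting them equal: 1662 = 16P, so P = 103.88.
Substituting into AD, Y = 328.38.

P = 103.88, Y = 328.38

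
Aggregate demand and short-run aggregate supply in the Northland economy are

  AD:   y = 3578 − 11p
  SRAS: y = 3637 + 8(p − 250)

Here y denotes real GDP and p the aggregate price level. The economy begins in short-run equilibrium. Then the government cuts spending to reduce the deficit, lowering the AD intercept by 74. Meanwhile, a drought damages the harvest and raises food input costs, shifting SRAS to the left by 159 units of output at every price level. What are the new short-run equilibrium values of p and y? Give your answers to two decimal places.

p = 106.63, y = 2331.05

After both shocks: AD is y = 3504 − 11p and SRAS is y = 1478 + 8p.
Setting them equal: 2026 = 19p, so p = 106.63.
Substituting into AD, y = 2331.05.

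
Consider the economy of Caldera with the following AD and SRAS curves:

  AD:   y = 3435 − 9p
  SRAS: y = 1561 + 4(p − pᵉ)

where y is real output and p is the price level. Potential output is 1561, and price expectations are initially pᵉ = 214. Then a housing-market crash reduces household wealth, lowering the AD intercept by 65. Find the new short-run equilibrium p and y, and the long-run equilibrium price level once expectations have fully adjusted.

Short run: p = 205, y = 1525. Long run: p = 201.

AD shifts left: new AD is y = 3370 − 9p. With pᵉ = 214, SRAS is y = 705 + 4p.
Short run: 3370 − 9p = 705 + 4p gives 2665 = 13p, so p = 205 and y = 3370 − 9·205 = 1525.
y = 1525 is below potential 1561; expectations adjust and SRAS shifts right until y = 1561.
Long run: on the new AD curve, 1561 = 3370 − 9p gives p = 201.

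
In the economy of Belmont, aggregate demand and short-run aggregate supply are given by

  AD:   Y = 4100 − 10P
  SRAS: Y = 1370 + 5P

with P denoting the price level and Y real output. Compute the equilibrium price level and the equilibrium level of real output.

P = 182, Y = 2280

Set AD = SRAS: 4100 − 10P = 1370 + 5P, so 2730 = 15P and P = 182.
Then Y = 4100 − 10·182 = 2280.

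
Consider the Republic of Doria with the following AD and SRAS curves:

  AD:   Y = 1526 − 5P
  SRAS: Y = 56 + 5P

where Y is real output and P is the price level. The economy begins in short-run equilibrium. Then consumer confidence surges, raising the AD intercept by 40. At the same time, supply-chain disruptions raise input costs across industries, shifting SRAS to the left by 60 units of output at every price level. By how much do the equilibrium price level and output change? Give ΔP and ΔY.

After both shocks: AD is Y = 1566 − 5P and SRAS is Y = 5P − 4.
Setting them equal: 1570 = 10P, so P = 157.
Y = 1566 − 5·157 = 781.
Initially P = 147, Y = 791, so ΔP = +10 and ΔY = -10.

ΔP = +10, ΔY = -10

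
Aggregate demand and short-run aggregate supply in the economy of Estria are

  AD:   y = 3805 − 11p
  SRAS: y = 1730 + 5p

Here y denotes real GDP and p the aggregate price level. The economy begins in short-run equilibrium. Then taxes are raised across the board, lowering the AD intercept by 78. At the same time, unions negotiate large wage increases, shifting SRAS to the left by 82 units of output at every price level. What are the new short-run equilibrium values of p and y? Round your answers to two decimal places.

p = 129.94, y = 2297.69

After both shocks: AD is y = 3727 − 11p and SRAS is y = 1648 + 5p.
Setting them equal: 2079 = 16p, so p = 129.94.
Substituting into AD, y = 2297.69.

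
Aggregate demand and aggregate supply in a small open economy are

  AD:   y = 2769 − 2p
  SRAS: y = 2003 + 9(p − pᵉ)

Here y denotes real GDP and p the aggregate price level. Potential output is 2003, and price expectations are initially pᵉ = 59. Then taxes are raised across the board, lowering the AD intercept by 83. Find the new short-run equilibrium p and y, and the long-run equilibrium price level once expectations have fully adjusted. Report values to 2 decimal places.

Short run: p = 110.36, y = 2465.27. Long run: p = 341.50.

AD shifts left: new AD is y = 2686 − 2p. With pᵉ = 59, SRAS is y = 1472 + 9p.
Short run: 2686 − 2p = 1472 + 9p gives 1214 = 11p, so p = 110.36 and y = 2686 − 2p = 2465.27.
y = 2465.27 is above potential 2003; expectations adjust and SRAS shifts left until y = 2003.
Long run: on the new AD curve, 2003 = 2686 − 2p gives p = 341.50.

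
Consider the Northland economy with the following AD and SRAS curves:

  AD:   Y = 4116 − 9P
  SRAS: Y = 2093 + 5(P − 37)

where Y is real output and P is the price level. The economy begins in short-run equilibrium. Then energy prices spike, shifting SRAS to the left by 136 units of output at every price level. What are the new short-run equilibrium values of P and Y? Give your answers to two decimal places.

P = 167.43, Y = 2609.14

This is a negative supply shock: SRAS shifts left.
New SRAS: Y = 1772 + 5P.
Set AD = SRAS: 4116 − 9P = 1772 + 5P, so 2344 = 14P and P = 167.43.
Substituting into AD, Y = 2609.14.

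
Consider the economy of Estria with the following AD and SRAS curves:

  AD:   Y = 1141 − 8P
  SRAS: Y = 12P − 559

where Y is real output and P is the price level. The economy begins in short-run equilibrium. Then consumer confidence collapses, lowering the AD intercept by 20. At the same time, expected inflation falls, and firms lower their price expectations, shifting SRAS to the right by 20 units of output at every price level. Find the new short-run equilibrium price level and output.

P = 83, Y = 457

After both shocks: AD is Y = 1121 − 8P and SRAS is Y = 12P − 539.
Setting them equal: 1660 = 20P, so P = 83.
Y = 1121 − 8·83 = 457.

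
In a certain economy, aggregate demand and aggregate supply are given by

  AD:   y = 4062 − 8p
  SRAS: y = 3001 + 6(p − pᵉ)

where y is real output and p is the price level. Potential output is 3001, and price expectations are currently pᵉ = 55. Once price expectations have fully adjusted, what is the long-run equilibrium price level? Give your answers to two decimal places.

Short run: with pᵉ = 55, SRAS is y = 2671 + 6p. Setting AD = SRAS gives 1391 = 14p, so p = 99.36 and y = 4062 − 8p = 3267.14.
Output 3267.14 is above potential 3001, so over time expected prices rise and SRAS shifts left until y returns to 3001.
Long run: y = 3001 on the AD curve gives 3001 = 4062 − 8p, so p = 132.63.

Long-run p = 132.63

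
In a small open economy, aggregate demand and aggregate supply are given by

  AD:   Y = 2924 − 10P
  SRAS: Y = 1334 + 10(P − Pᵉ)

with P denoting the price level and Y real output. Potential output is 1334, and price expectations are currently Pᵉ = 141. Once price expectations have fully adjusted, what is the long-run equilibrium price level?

Short run: with Pᵉ = 141, SRAS is Y = 10P − 76. Setting AD = SRAS gives 3000 = 20P, so P = 150 and Y = 2924 − 10·150 = 1424.
Output 1424 is above potential 1334, so over time expected prices rise and SRAS shifts left until Y returns to 1334.
Long run: Y = 1334 on the AD curve gives 1334 = 2924 − 10P, so P = 159.

Long-run P = 159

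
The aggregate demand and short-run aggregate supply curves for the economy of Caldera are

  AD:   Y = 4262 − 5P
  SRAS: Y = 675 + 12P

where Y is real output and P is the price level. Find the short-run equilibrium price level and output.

P = 211, Y = 3207

Set AD = SRAS: 4262 − 5P = 675 + 12P, so 3587 = 17P and P = 211.
Then Y = 4262 − 5·211 = 3207.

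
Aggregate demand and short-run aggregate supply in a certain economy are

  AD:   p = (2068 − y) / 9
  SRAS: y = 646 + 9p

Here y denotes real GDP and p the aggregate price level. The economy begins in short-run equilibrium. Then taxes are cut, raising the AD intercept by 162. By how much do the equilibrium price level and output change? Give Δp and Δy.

This is a positive demand shock: AD shifts right.
New AD: y = 2230 − 9p.
Set AD = SRAS: 2230 − 9p = 646 + 9p, so 1584 = 18p and p = 88.
y = 2230 − 9·88 = 1438.
Initially p = 79, y = 1357, so Δp = +9 and Δy = +81.

Δp = +9, Δy = +81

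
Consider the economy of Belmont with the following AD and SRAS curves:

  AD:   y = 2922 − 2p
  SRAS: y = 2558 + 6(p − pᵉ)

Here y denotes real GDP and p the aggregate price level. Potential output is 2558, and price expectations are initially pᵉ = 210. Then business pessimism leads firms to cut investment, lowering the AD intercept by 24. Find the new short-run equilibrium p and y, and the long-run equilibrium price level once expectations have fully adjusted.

Short run: p = 200, y = 2498. Long run: p = 170.

AD shifts left: new AD is y = 2898 − 2p. With pᵉ = 210, SRAS is y = 1298 + 6p.
Short run: 2898 − 2p = 1298 + 6p gives 1600 = 8p, so p = 200 and y = 2898 − 2·200 = 2498.
y = 2498 is below potential 2558; expectations adjust and SRAS shifts right until y = 2558.
Long run: on the new AD curve, 2558 = 2898 − 2p gives p = 170.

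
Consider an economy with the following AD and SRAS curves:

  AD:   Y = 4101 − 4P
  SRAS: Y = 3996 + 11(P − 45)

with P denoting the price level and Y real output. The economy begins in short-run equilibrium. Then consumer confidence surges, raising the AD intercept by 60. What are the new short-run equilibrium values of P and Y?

This is a positive demand shock: AD shifts right.
New AD: Y = 4161 − 4P.
SRAS can be written Y = 3501 + 11P.
Set AD = SRAS: 4161 − 4P = 3501 + 11P, so 660 = 15P and P = 44.
Y = 4161 − 4·44 = 3985.

P = 44, Y = 3985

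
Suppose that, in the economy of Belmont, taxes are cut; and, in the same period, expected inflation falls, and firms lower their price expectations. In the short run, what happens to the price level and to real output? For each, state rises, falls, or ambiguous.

Price level: ambiguous; output: rises

The first event is a positive demand shock: AD shifts right, which by itself pushes P up and Y up.
The second is a favourable supply shock: SRAS shifts right, which by itself pushes P down and Y up.
The two shocks push P in opposite directions, so the effect on P is ambiguous. Both shocks push Y up, so Y rises.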